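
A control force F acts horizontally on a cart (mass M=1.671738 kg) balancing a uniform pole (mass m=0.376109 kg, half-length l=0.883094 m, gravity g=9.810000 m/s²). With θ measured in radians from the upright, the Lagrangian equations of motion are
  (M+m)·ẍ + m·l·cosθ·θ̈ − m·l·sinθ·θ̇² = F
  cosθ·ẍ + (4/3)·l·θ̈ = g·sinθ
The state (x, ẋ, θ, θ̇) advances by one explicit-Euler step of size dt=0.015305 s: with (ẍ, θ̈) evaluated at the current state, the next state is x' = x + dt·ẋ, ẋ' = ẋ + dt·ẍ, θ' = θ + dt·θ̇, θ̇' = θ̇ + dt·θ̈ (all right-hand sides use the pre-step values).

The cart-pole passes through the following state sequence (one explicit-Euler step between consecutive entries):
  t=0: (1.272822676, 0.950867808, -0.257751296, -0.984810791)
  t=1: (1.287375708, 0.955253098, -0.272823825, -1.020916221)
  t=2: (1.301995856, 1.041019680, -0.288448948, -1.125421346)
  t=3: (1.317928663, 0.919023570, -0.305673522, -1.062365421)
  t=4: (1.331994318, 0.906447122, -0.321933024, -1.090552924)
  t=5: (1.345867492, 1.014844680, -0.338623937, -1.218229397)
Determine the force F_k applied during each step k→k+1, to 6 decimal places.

step 0→1:
  ẍ = (ẋ'−ẋ)/dt = (0.955253098−0.950867808)/0.015305 = 0.286527
  θ̈ = (θ̇'−θ̇)/dt = (-1.020916221−-0.984810791)/0.015305 = -2.359061
  sinθ=-0.254907, cosθ=0.966966
  F = (M+m)·ẍ + m·l·cosθ·θ̈ − m·l·sinθ·θ̇² = 0.586763 + -0.757654 − -0.082112 = -0.088779
step 1→2:
  ẍ = (ẋ'−ẋ)/dt = (1.041019680−0.955253098)/0.015305 = 5.603828
  θ̈ = (θ̇'−θ̇)/dt = (-1.125421346−-1.020916221)/0.015305 = -6.828169
  sinθ=-0.269452, cosθ=0.963014
  F = (M+m)·ẍ + m·l·cosθ·θ̈ − m·l·sinθ·θ̇² = 11.475782 + -2.184024 − -0.093279 = 9.385036
step 2→3:
  ẍ = (ẋ'−ẋ)/dt = (0.919023570−1.041019680)/0.015305 = -7.970997
  θ̈ = (θ̇'−θ̇)/dt = (-1.062365421−-1.125421346)/0.015305 = 4.119956
  sinθ=-0.284466, cosθ=0.958686
  F = (M+m)·ẍ + m·l·cosθ·θ̈ − m·l·sinθ·θ̇² = -16.323383 + 1.311867 − -0.119669 = -14.891847
step 3→4:
  ẍ = (ẋ'−ẋ)/dt = (0.906447122−0.919023570)/0.015305 = -0.821721
  θ̈ = (θ̇'−θ̇)/dt = (-1.090552924−-1.062365421)/0.015305 = -1.841719
  sinθ=-0.300936, cosθ=0.953644
  F = (M+m)·ẍ + m·l·cosθ·θ̈ − m·l·sinθ·θ̇² = -1.682760 + -0.583352 − -0.112809 = -2.153303
step 4→5:
  ẍ = (ẋ'−ẋ)/dt = (1.014844680−0.906447122)/0.015305 = 7.082493
  θ̈ = (θ̇'−θ̇)/dt = (-1.218229397−-1.090552924)/0.015305 = -8.342141
  sinθ=-0.316401, cosθ=0.948626
  F = (M+m)·ẍ + m·l·cosθ·θ̈ − m·l·sinθ·θ̇² = 14.503862 + -2.628410 − -0.124983 = 12.000436

F_0 = -0.088779 N
F_1 = 9.385036 N
F_2 = -14.891847 N
F_3 = -2.153303 N
F_4 = 12.000436 N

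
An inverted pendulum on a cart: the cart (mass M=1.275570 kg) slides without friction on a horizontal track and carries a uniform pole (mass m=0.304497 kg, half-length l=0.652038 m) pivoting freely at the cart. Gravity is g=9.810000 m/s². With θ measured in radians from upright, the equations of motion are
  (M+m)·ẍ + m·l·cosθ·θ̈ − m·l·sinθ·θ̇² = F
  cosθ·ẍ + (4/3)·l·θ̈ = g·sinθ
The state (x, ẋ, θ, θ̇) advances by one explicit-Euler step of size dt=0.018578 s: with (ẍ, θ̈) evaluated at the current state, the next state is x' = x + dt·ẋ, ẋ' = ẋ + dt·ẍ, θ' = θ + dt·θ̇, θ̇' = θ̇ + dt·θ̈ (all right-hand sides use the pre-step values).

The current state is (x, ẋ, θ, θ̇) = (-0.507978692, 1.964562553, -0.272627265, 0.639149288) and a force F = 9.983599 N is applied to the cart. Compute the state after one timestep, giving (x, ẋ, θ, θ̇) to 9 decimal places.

sinθ=-0.269262595, cosθ=0.963066797
temp = (F + m·l·θ̇²·sinθ)/(M+m) = (9.983599 + -0.021839192)/1.580067 = 6.304643922
θ̈ = (g·sinθ − cosθ·temp)/(l·(4/3 − m·cos²θ/(M+m))) = -11.573866427
ẍ = temp − m·l·θ̈·cosθ/(M+m) = 7.705247715
Euler: x'=-0.507978692+0.018578·1.964562553=-0.471481049, ẋ'=1.964562553+0.018578·7.705247715=2.107710645
       θ'=-0.272627265+0.018578·0.639149288=-0.260753150, θ̇'=0.639149288+0.018578·-11.573866427=0.424129998

(-0.471481049, 2.107710645, -0.260753150, 0.424129998)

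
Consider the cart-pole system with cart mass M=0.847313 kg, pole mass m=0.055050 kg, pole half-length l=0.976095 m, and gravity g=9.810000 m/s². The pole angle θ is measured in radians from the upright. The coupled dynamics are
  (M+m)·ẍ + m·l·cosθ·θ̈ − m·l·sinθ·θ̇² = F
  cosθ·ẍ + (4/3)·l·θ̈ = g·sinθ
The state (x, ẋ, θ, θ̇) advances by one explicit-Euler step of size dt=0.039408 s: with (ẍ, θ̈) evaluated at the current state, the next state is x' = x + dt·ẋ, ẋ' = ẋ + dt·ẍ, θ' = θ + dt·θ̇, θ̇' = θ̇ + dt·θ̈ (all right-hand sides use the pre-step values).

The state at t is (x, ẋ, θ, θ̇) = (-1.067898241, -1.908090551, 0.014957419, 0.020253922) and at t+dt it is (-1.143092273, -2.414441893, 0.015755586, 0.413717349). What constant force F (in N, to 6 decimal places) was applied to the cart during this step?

F = -11.057976 N

ẍ = (ẋ'−ẋ)/dt = (-2.414441893−-1.908090551)/0.039408 = -12.848948
θ̈ = (θ̇'−θ̇)/dt = (0.413717349−0.020253922)/0.039408 = 9.984354
sinθ=0.014957, cosθ=0.999888
F = (M+m)·ẍ + m·l·cosθ·θ̈ − m·l·sinθ·θ̇² = -11.594415 + 0.536440 − 0.000000 = -11.057976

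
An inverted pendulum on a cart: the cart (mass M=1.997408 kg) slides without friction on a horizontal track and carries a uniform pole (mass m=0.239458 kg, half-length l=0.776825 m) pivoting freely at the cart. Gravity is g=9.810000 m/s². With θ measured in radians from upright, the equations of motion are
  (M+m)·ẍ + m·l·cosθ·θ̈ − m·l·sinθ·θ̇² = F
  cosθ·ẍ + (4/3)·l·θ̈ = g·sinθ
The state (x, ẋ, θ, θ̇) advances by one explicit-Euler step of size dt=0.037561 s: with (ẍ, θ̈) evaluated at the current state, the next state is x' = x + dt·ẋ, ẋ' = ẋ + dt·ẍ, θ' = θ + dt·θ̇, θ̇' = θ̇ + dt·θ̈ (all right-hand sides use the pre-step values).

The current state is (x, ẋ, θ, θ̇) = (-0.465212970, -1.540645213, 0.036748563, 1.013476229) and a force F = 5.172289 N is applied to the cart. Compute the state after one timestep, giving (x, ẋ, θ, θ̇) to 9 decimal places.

(-0.523081145, -1.447275123, 0.074815744, 0.936461557)

sinθ=0.036740292, cosθ=0.999324848
temp = (F + m·l·θ̇²·sinθ)/(M+m) = (5.172289 + 0.007019760)/2.236866 = 2.315430947
θ̈ = (g·sinθ − cosθ·temp)/(l·(4/3 − m·cos²θ/(M+m))) = -2.050389283
ẍ = temp − m·l·θ̈·cosθ/(M+m) = 2.485825452
Euler: x'=-0.465212970+0.037561·-1.540645213=-0.523081145, ẋ'=-1.540645213+0.037561·2.485825452=-1.447275123
       θ'=0.036748563+0.037561·1.013476229=0.074815744, θ̇'=1.013476229+0.037561·-2.050389283=0.936461557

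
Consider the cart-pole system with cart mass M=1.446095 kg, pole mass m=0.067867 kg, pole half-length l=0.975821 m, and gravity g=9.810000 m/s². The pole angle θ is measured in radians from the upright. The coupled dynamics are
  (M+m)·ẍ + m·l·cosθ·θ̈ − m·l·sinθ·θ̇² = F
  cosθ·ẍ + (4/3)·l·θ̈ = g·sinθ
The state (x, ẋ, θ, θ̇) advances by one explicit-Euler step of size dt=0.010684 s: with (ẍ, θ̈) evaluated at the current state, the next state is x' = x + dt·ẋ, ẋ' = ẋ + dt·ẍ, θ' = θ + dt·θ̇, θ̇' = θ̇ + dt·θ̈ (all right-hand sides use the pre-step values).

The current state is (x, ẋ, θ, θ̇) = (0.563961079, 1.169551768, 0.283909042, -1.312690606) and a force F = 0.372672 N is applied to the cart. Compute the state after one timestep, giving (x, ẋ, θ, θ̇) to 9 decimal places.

(0.576456570, 1.171520761, 0.269884256, -1.291578994)

sinθ=0.280110334, cosθ=0.959967812
temp = (F + m·l·θ̇²·sinθ)/(M+m) = (0.372672 + 0.031965588)/1.513962 = 0.267270637
θ̈ = (g·sinθ − cosθ·temp)/(l·(4/3 − m·cos²θ/(M+m))) = 1.976002618
ẍ = temp − m·l·θ̈·cosθ/(M+m) = 0.184293580
Euler: x'=0.563961079+0.010684·1.169551768=0.576456570, ẋ'=1.169551768+0.010684·0.184293580=1.171520761
       θ'=0.283909042+0.010684·-1.312690606=0.269884256, θ̇'=-1.312690606+0.010684·1.976002618=-1.291578994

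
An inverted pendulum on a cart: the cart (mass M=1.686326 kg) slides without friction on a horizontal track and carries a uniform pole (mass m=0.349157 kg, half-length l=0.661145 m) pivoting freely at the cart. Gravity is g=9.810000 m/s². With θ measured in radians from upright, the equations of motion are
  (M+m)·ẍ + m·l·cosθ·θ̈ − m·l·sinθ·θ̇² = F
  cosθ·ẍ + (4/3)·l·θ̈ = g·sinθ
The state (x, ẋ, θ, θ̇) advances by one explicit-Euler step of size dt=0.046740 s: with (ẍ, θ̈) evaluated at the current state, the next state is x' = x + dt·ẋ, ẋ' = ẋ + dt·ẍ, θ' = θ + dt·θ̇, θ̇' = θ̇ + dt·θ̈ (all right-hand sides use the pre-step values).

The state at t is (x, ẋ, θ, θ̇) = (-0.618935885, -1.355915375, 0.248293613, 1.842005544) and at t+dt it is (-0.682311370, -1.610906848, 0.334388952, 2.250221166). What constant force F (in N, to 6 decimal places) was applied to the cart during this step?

F = -9.342821 N

ẍ = (ẋ'−ẋ)/dt = (-1.610906848−-1.355915375)/0.046740 = -5.455530
θ̈ = (θ̇'−θ̇)/dt = (2.250221166−1.842005544)/0.046740 = 8.733753
sinθ=0.245750, cosθ=0.969333
F = (M+m)·ẍ + m·l·cosθ·θ̈ − m·l·sinθ·θ̇² = -11.104639 + 1.954301 − 0.192483 = -9.342821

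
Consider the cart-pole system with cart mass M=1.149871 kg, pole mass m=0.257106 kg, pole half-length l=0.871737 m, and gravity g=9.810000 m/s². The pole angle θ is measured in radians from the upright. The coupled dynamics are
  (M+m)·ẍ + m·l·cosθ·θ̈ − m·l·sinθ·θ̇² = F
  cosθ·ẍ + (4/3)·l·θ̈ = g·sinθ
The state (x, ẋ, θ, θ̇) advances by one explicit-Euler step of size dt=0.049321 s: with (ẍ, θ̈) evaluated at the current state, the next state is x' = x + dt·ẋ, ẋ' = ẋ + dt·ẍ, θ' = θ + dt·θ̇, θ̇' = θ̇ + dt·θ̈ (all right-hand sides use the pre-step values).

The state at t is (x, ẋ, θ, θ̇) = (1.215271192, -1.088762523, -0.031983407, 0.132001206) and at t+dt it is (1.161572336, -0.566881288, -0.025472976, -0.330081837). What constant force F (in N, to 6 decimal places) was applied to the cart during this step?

ẍ = (ẋ'−ẋ)/dt = (-0.566881288−-1.088762523)/0.049321 = 10.581319
θ̈ = (θ̇'−θ̇)/dt = (-0.330081837−0.132001206)/0.049321 = -9.368890
sinθ=-0.031978, cosθ=0.999489
F = (M+m)·ẍ + m·l·cosθ·θ̈ − m·l·sinθ·θ̇² = 14.887672 + -2.098764 − -0.000125 = 12.789033

F = 12.789033 N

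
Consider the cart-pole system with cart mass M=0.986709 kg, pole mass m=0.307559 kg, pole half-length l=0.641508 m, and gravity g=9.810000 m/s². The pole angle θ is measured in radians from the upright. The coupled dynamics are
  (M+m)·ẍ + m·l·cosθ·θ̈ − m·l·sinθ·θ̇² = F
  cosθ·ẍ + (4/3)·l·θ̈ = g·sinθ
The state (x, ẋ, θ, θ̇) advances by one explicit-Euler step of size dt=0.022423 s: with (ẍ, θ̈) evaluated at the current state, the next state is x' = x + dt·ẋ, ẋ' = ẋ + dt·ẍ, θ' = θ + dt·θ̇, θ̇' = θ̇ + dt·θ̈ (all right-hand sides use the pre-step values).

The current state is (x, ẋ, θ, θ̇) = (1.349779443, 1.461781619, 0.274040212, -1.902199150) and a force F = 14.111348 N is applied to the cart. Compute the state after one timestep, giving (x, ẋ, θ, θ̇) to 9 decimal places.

(1.382556972, 1.746403551, 0.231387200, -2.152943310)

sinθ=0.270623088, cosθ=0.962685382
temp = (F + m·l·θ̇²·sinθ)/(M+m) = (14.111348 + 0.193200092)/1.294268 = 11.052230366
θ̈ = (g·sinθ − cosθ·temp)/(l·(4/3 − m·cos²θ/(M+m))) = -11.182453733
ẍ = temp − m·l·θ̈·cosθ/(M+m) = 12.693302951
Euler: x'=1.349779443+0.022423·1.461781619=1.382556972, ẋ'=1.461781619+0.022423·12.693302951=1.746403551
       θ'=0.274040212+0.022423·-1.902199150=0.231387200, θ̇'=-1.902199150+0.022423·-11.182453733=-2.152943310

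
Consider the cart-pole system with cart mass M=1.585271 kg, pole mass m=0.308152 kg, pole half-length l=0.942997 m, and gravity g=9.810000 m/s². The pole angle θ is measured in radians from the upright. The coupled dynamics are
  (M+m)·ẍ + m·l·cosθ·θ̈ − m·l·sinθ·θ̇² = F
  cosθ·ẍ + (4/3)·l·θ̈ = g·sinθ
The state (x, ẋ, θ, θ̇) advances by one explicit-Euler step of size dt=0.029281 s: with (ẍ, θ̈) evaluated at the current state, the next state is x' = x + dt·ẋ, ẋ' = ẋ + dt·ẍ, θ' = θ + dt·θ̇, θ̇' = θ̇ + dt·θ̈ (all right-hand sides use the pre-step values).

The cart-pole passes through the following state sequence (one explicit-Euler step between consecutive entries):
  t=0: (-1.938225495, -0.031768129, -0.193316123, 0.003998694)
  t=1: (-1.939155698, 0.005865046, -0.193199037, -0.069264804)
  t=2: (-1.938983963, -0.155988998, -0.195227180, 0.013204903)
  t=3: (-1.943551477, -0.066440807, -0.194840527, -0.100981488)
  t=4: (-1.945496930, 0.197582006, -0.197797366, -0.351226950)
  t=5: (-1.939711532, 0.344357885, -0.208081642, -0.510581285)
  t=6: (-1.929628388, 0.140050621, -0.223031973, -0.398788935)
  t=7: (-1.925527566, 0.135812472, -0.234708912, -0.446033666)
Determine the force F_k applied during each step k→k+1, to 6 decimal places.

step 0→1:
  ẍ = (ẋ'−ẋ)/dt = (0.005865046−-0.031768129)/0.029281 = 1.285242
  θ̈ = (θ̇'−θ̇)/dt = (-0.069264804−0.003998694)/0.029281 = -2.502083
  sinθ=-0.192114, cosθ=0.981373
  F = (M+m)·ẍ + m·l·cosθ·θ̈ − m·l·sinθ·θ̇² = 2.433507 + -0.713528 − -0.000001 = 1.719980
step 1→2:
  ẍ = (ẋ'−ẋ)/dt = (-0.155988998−0.005865046)/0.029281 = -5.527613
  θ̈ = (θ̇'−θ̇)/dt = (0.013204903−-0.069264804)/0.029281 = 2.816492
  sinθ=-0.191999, cosθ=0.981395
  F = (M+m)·ẍ + m·l·cosθ·θ̈ − m·l·sinθ·θ̇² = -10.466110 + 0.803207 − -0.000268 = -9.662635
step 2→3:
  ẍ = (ẋ'−ẋ)/dt = (-0.066440807−-0.155988998)/0.029281 = 3.058235
  θ̈ = (θ̇'−θ̇)/dt = (-0.100981488−0.013204903)/0.029281 = -3.899675
  sinθ=-0.193989, cosθ=0.981004
  F = (M+m)·ẍ + m·l·cosθ·θ̈ − m·l·sinθ·θ̇² = 5.790533 + -1.111666 − -0.000010 = 4.678877
step 3→4:
  ẍ = (ẋ'−ẋ)/dt = (0.197582006−-0.066440807)/0.029281 = 9.016865
  θ̈ = (θ̇'−θ̇)/dt = (-0.351226950−-0.100981488)/0.029281 = -8.546343
  sinθ=-0.193610, cosθ=0.981079
  F = (M+m)·ẍ + m·l·cosθ·θ̈ − m·l·sinθ·θ̇² = 17.072739 + -2.436461 − -0.000574 = 14.636852
step 4→5:
  ẍ = (ẋ'−ẋ)/dt = (0.344357885−0.197582006)/0.029281 = 5.012666
  θ̈ = (θ̇'−θ̇)/dt = (-0.510581285−-0.351226950)/0.029281 = -5.442244
  sinθ=-0.196510, cosθ=0.980502
  F = (M+m)·ẍ + m·l·cosθ·θ̈ − m·l·sinθ·θ̇² = 9.491097 + -1.550607 − -0.007044 = 7.947535
step 5→6:
  ẍ = (ẋ'−ẋ)/dt = (0.140050621−0.344357885)/0.029281 = -6.977469
  θ̈ = (θ̇'−θ̇)/dt = (-0.398788935−-0.510581285)/0.029281 = 3.817914
  sinθ=-0.206583, cosθ=0.978429
  F = (M+m)·ẍ + m·l·cosθ·θ̈ − m·l·sinθ·θ̇² = -13.211300 + 1.085502 − -0.015649 = -12.110148
step 6→7:
  ẍ = (ẋ'−ẋ)/dt = (0.135812472−0.140050621)/0.029281 = -0.144741
  θ̈ = (θ̇'−θ̇)/dt = (-0.446033666−-0.398788935)/0.029281 = -1.613494
  sinθ=-0.221188, cosθ=0.975231
  F = (M+m)·ẍ + m·l·cosθ·θ̈ − m·l·sinθ·θ̇² = -0.274055 + -0.457247 − -0.010222 = -0.721080

F_0 = 1.719980 N
F_1 = -9.662635 N
F_2 = 4.678877 N
F_3 = 14.636852 N
F_4 = 7.947535 N
F_5 = -12.110148 N
F_6 = -0.721080 N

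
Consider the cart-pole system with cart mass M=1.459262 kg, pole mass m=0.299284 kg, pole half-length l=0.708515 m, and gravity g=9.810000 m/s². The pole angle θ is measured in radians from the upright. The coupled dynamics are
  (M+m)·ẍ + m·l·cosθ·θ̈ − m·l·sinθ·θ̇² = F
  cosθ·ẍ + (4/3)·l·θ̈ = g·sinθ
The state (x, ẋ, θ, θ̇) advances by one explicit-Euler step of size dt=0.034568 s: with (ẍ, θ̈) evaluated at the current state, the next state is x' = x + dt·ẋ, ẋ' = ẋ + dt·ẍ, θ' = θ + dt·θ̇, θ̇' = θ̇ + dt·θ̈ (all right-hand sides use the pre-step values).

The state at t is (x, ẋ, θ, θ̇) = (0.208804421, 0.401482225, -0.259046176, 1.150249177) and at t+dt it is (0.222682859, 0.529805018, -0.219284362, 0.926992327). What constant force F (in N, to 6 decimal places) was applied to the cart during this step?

F = 5.276104 N

ẍ = (ẋ'−ẋ)/dt = (0.529805018−0.401482225)/0.034568 = 3.712184
θ̈ = (θ̇'−θ̇)/dt = (0.926992327−1.150249177)/0.034568 = -6.458483
sinθ=-0.256159, cosθ=0.966635
F = (M+m)·ẍ + m·l·cosθ·θ̈ − m·l·sinθ·θ̇² = 6.528047 + -1.323809 − -0.071866 = 5.276104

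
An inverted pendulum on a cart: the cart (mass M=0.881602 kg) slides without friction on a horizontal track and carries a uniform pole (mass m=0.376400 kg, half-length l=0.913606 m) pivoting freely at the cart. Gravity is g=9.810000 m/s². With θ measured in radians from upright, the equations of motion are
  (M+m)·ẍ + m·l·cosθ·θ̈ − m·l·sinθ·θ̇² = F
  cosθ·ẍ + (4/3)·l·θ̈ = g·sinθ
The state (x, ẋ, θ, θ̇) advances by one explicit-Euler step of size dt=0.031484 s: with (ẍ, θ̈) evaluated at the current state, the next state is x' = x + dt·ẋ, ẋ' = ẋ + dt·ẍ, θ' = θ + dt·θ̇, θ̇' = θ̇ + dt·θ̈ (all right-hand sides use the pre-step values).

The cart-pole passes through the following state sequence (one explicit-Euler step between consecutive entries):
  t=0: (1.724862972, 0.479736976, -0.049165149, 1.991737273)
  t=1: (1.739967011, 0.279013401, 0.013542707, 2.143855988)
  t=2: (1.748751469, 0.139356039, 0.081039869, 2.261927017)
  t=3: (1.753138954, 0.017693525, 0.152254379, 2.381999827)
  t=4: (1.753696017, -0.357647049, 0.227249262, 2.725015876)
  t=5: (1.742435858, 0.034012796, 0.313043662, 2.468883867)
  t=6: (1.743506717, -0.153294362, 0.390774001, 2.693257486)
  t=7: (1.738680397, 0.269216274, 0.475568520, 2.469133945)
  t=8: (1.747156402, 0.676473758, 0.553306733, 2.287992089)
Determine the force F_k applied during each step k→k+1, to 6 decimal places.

step 0→1:
  ẍ = (ẋ'−ẋ)/dt = (0.279013401−0.479736976)/0.031484 = -6.375415
  θ̈ = (θ̇'−θ̇)/dt = (2.143855988−1.991737273)/0.031484 = 4.831620
  sinθ=-0.049145, cosθ=0.998792
  F = (M+m)·ẍ + m·l·cosθ·θ̈ − m·l·sinθ·θ̇² = -8.020285 + 1.659496 − -0.067043 = -6.293746
step 1→2:
  ẍ = (ẋ'−ẋ)/dt = (0.139356039−0.279013401)/0.031484 = -4.435820
  θ̈ = (θ̇'−θ̇)/dt = (2.261927017−2.143855988)/0.031484 = 3.750191
  sinθ=0.013542, cosθ=0.999908
  F = (M+m)·ẍ + m·l·cosθ·θ̈ − m·l·sinθ·θ̇² = -5.580271 + 1.289502 − 0.021404 = -4.312172
step 2→3:
  ẍ = (ẋ'−ẋ)/dt = (0.017693525−0.139356039)/0.031484 = -3.864265
  θ̈ = (θ̇'−θ̇)/dt = (2.381999827−2.261927017)/0.031484 = 3.813772
  sinθ=0.080951, cosθ=0.996718
  F = (M+m)·ẍ + m·l·cosθ·θ̈ − m·l·sinθ·θ̇² = -4.861253 + 1.307181 − 0.142426 = -3.696498
step 3→4:
  ẍ = (ẋ'−ẋ)/dt = (-0.357647049−0.017693525)/0.031484 = -11.921629
  θ̈ = (θ̇'−θ̇)/dt = (2.725015876−2.381999827)/0.031484 = 10.894932
  sinθ=0.151667, cosθ=0.988432
  F = (M+m)·ẍ + m·l·cosθ·θ̈ − m·l·sinθ·θ̇² = -14.997433 + 3.703222 − 0.295926 = -11.590137
step 4→5:
  ẍ = (ẋ'−ẋ)/dt = (0.034012796−-0.357647049)/0.031484 = 12.439965
  θ̈ = (θ̇'−θ̇)/dt = (2.468883867−2.725015876)/0.031484 = -8.135307
  sinθ=0.225298, cosθ=0.974290
  F = (M+m)·ẍ + m·l·cosθ·θ̈ − m·l·sinθ·θ̇² = 15.649500 + -2.725654 − 0.575314 = 12.348533
step 5→6:
  ẍ = (ẋ'−ẋ)/dt = (-0.153294362−0.034012796)/0.031484 = -5.949281
  θ̈ = (θ̇'−θ̇)/dt = (2.693257486−2.468883867)/0.031484 = 7.126592
  sinθ=0.307956, cosθ=0.951401
  F = (M+m)·ẍ + m·l·cosθ·θ̈ − m·l·sinθ·θ̇² = -7.484207 + 2.331599 − 0.645503 = -5.798111
step 6→7:
  ẍ = (ẋ'−ẋ)/dt = (0.269216274−-0.153294362)/0.031484 = 13.419852
  θ̈ = (θ̇'−θ̇)/dt = (2.469133945−2.693257486)/0.031484 = -7.118649
  sinθ=0.380904, cosθ=0.924615
  F = (M+m)·ẍ + m·l·cosθ·θ̈ − m·l·sinθ·θ̇² = 16.882201 + -2.263429 − 0.950123 = 13.668649
step 7→8:
  ẍ = (ẋ'−ẋ)/dt = (0.676473758−0.269216274)/0.031484 = 12.935379
  θ̈ = (θ̇'−θ̇)/dt = (2.287992089−2.469133945)/0.031484 = -5.753458
  sinθ=0.457844, cosθ=0.889033
  F = (M+m)·ẍ + m·l·cosθ·θ̈ − m·l·sinθ·θ̇² = 16.272733 + -1.758957 − 0.959876 = 13.553900

F_0 = -6.293746 N
F_1 = -4.312172 N
F_2 = -3.696498 N
F_3 = -11.590137 N
F_4 = 12.348533 N
F_5 = -5.798111 N
F_6 = 13.668649 N
F_7 = 13.553900 N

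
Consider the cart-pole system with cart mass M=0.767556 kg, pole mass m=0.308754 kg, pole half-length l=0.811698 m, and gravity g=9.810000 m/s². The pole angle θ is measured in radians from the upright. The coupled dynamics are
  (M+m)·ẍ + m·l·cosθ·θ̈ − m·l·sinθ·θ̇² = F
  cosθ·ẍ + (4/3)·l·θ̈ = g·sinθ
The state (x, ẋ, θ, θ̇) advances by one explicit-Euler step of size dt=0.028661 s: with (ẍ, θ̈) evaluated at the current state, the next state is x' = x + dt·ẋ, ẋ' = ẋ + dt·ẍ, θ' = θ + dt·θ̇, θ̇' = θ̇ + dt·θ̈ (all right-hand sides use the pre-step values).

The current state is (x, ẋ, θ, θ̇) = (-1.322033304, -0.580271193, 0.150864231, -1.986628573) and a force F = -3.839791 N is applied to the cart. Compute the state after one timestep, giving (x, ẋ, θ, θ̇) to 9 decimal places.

(-1.338664457, -0.716117255, 0.093925469, -1.823489086)

sinθ=0.150292603, cosθ=0.988641560
temp = (F + m·l·θ̇²·sinθ)/(M+m) = (-3.839791 + 0.148654490)/1.076310 = -3.429436231
θ̈ = (g·sinθ − cosθ·temp)/(l·(4/3 − m·cos²θ/(M+m))) = 5.692037491
ẍ = temp − m·l·θ̈·cosθ/(M+m) = -4.739753028
Euler: x'=-1.322033304+0.028661·-0.580271193=-1.338664457, ẋ'=-0.580271193+0.028661·-4.739753028=-0.716117255
       θ'=0.150864231+0.028661·-1.986628573=0.093925469, θ̇'=-1.986628573+0.028661·5.692037491=-1.823489086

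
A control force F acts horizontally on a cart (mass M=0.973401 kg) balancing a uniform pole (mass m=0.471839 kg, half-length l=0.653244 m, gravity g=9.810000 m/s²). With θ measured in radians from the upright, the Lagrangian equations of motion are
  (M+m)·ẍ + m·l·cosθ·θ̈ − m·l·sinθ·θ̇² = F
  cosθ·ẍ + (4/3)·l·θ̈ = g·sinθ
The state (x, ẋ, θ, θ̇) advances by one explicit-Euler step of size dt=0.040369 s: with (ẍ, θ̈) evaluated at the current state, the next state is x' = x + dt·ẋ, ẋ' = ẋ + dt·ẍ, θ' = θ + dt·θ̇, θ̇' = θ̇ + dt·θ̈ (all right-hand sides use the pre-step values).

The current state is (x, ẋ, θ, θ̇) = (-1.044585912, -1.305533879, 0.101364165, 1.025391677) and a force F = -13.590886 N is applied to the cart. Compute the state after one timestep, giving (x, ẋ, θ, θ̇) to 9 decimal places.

sinθ=0.101190673, cosθ=0.994867050
temp = (F + m·l·θ̇²·sinθ)/(M+m) = (-13.590886 + 0.032793617)/1.445240 = -9.381204771
θ̈ = (g·sinθ − cosθ·temp)/(l·(4/3 − m·cos²θ/(M+m))) = 15.647276559
ẍ = temp − m·l·θ̈·cosθ/(M+m) = -12.701166651
Euler: x'=-1.044585912+0.040369·-1.305533879=-1.097289009, ẋ'=-1.305533879+0.040369·-12.701166651=-1.818267276
       θ'=0.101364165+0.040369·1.025391677=0.142758202, θ̇'=1.025391677+0.040369·15.647276559=1.657056584

(-1.097289009, -1.818267276, 0.142758202, 1.657056584)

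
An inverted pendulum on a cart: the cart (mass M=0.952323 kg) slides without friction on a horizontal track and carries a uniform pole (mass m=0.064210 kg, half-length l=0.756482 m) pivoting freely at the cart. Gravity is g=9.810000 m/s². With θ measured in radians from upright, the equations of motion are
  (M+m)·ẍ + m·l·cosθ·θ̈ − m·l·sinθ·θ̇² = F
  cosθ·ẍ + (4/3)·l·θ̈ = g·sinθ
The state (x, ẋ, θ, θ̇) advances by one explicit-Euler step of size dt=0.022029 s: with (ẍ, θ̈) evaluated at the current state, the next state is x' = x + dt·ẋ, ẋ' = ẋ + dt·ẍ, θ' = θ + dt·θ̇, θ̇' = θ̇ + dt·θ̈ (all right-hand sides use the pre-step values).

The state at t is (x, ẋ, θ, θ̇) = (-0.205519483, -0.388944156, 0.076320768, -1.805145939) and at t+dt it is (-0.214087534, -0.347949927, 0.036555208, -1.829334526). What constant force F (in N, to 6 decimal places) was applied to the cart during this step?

ẍ = (ẋ'−ẋ)/dt = (-0.347949927−-0.388944156)/0.022029 = 1.860921
θ̈ = (θ̇'−θ̇)/dt = (-1.829334526−-1.805145939)/0.022029 = -1.098034
sinθ=0.076247, cosθ=0.997089
F = (M+m)·ẍ + m·l·cosθ·θ̈ − m·l·sinθ·θ̇² = 1.891688 + -0.053180 − 0.012068 = 1.826439

F = 1.826439 N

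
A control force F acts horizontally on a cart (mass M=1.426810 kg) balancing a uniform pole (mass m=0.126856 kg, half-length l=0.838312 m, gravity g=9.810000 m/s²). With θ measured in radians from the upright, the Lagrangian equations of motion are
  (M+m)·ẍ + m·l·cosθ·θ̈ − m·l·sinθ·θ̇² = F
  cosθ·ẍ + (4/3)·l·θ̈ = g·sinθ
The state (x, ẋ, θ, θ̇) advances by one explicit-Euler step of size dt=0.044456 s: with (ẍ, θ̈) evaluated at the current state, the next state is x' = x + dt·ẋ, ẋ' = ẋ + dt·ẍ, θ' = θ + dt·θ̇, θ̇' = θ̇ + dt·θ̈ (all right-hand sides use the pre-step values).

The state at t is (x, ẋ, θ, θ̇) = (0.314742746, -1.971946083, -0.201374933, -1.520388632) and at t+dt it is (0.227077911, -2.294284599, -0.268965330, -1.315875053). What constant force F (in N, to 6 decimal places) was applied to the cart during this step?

ẍ = (ẋ'−ẋ)/dt = (-2.294284599−-1.971946083)/0.044456 = -7.250731
θ̈ = (θ̇'−θ̇)/dt = (-1.315875053−-1.520388632)/0.044456 = 4.600359
sinθ=-0.200017, cosθ=0.979792
F = (M+m)·ẍ + m·l·cosθ·θ̈ − m·l·sinθ·θ̇² = -11.265215 + 0.479339 − -0.049169 = -10.736707

F = -10.736707 N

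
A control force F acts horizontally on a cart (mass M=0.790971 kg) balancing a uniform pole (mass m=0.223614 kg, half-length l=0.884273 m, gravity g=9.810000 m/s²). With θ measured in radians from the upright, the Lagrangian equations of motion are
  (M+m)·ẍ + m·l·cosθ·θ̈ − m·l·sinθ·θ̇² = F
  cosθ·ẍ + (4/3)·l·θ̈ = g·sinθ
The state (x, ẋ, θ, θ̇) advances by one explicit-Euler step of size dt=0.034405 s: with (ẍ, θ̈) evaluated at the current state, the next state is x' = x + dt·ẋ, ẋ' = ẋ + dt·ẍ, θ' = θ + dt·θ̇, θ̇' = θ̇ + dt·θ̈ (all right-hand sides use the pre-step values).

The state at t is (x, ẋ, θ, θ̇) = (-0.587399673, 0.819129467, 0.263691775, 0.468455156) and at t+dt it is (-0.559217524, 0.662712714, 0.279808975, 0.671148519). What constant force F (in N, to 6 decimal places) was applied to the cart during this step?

ẍ = (ẋ'−ẋ)/dt = (0.662712714−0.819129467)/0.034405 = -4.546338
θ̈ = (θ̇'−θ̇)/dt = (0.671148519−0.468455156)/0.034405 = 5.891393
sinθ=0.260646, cosθ=0.965434
F = (M+m)·ẍ + m·l·cosθ·θ̈ − m·l·sinθ·θ̇² = -4.612646 + 1.124672 − 0.011310 = -3.499284

F = -3.499284 N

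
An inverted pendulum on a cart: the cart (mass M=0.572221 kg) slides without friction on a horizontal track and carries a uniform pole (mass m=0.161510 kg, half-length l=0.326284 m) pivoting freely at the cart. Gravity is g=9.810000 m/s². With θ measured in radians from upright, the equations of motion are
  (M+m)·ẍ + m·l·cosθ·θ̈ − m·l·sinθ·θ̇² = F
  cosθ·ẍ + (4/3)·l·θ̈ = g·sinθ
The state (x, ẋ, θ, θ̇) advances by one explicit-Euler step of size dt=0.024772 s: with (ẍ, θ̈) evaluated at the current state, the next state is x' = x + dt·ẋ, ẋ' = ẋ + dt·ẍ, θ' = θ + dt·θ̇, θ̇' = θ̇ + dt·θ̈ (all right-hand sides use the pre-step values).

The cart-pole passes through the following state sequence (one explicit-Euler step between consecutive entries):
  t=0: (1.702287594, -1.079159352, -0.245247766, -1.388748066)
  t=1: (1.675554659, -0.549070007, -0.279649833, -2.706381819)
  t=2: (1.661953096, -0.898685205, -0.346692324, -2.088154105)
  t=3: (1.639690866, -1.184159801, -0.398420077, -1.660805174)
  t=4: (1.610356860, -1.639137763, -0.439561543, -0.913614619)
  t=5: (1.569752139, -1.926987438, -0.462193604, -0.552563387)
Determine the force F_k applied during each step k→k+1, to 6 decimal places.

F_0 = 13.006426 N
F_1 = -8.984761 N
F_2 = -7.522479 N
F_3 = -11.954748 N
F_4 = -7.812148 N

step 0→1:
  ẍ = (ẋ'−ẋ)/dt = (-0.549070007−-1.079159352)/0.024772 = 21.398730
  θ̈ = (θ̇'−θ̇)/dt = (-2.706381819−-1.388748066)/0.024772 = -53.190447
  sinθ=-0.242797, cosθ=0.970077
  F = (M+m)·ẍ + m·l·cosθ·θ̈ − m·l·sinθ·θ̇² = 15.700912 + -2.719162 − -0.024677 = 13.006426
step 1→2:
  ẍ = (ẋ'−ẋ)/dt = (-0.898685205−-0.549070007)/0.024772 = -14.113321
  θ̈ = (θ̇'−θ̇)/dt = (-2.088154105−-2.706381819)/0.024772 = 24.956714
  sinθ=-0.276019, cosθ=0.961152
  F = (M+m)·ẍ + m·l·cosθ·θ̈ − m·l·sinθ·θ̇² = -10.355381 + 1.264081 − -0.106540 = -8.984761
step 2→3:
  ẍ = (ẋ'−ẋ)/dt = (-1.184159801−-0.898685205)/0.024772 = -11.524083
  θ̈ = (θ̇'−θ̇)/dt = (-1.660805174−-2.088154105)/0.024772 = 17.251289
  sinθ=-0.339789, cosθ=0.940502
  F = (M+m)·ẍ + m·l·cosθ·θ̈ − m·l·sinθ·θ̇² = -8.455577 + 0.855020 − -0.078078 = -7.522479
step 3→4:
  ẍ = (ẋ'−ẋ)/dt = (-1.639137763−-1.184159801)/0.024772 = -18.366622
  θ̈ = (θ̇'−θ̇)/dt = (-0.913614619−-1.660805174)/0.024772 = 30.162706
  sinθ=-0.387963, cosθ=0.921675
  F = (M+m)·ẍ + m·l·cosθ·θ̈ − m·l·sinθ·θ̇² = -13.476160 + 1.465019 − -0.056393 = -11.954748
step 4→5:
  ẍ = (ẋ'−ẋ)/dt = (-1.926987438−-1.639137763)/0.024772 = -11.619961
  θ̈ = (θ̇'−θ̇)/dt = (-0.552563387−-0.913614619)/0.024772 = 14.574973
  sinθ=-0.425543, cosθ=0.904938
  F = (M+m)·ẍ + m·l·cosθ·θ̈ − m·l·sinθ·θ̇² = -8.525926 + 0.695059 − -0.018718 = -7.812148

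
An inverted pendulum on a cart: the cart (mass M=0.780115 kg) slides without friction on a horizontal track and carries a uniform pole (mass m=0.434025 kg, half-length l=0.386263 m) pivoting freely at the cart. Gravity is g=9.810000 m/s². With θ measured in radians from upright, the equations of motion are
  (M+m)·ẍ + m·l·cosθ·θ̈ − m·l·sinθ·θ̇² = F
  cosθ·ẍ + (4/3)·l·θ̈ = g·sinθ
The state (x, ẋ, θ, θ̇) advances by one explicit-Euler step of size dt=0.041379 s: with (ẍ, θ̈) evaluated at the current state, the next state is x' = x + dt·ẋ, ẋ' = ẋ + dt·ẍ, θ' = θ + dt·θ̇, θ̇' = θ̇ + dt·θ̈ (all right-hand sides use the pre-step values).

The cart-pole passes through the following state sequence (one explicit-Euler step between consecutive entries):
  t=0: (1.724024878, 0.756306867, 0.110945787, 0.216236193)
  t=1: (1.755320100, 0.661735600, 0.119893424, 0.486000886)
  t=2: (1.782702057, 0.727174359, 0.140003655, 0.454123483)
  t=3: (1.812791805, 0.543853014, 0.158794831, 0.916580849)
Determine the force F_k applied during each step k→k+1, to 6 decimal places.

F_0 = -1.689535 N
F_1 = 1.787139 N
F_2 = -3.528506 N

step 0→1:
  ẍ = (ẋ'−ẋ)/dt = (0.661735600−0.756306867)/0.041379 = -2.285489
  θ̈ = (θ̇'−θ̇)/dt = (0.486000886−0.216236193)/0.041379 = 6.519362
  sinθ=0.110718, cosθ=0.993852
  F = (M+m)·ẍ + m·l·cosθ·θ̈ − m·l·sinθ·θ̇² = -2.774904 + 1.086237 − 0.000868 = -1.689535
step 1→2:
  ẍ = (ẋ'−ẋ)/dt = (0.727174359−0.661735600)/0.041379 = 1.581449
  θ̈ = (θ̇'−θ̇)/dt = (0.454123483−0.486000886)/0.041379 = -0.770376
  sinθ=0.119606, cosθ=0.992821
  F = (M+m)·ẍ + m·l·cosθ·θ̈ − m·l·sinθ·θ̇² = 1.920100 + -0.128225 − 0.004736 = 1.787139
step 2→3:
  ẍ = (ẋ'−ẋ)/dt = (0.543853014−0.727174359)/0.041379 = -4.430299
  θ̈ = (θ̇'−θ̇)/dt = (0.916580849−0.454123483)/0.041379 = 11.176137
  sinθ=0.139547, cosθ=0.990215
  F = (M+m)·ẍ + m·l·cosθ·θ̈ − m·l·sinθ·θ̇² = -5.379003 + 1.855322 − 0.004825 = -3.528506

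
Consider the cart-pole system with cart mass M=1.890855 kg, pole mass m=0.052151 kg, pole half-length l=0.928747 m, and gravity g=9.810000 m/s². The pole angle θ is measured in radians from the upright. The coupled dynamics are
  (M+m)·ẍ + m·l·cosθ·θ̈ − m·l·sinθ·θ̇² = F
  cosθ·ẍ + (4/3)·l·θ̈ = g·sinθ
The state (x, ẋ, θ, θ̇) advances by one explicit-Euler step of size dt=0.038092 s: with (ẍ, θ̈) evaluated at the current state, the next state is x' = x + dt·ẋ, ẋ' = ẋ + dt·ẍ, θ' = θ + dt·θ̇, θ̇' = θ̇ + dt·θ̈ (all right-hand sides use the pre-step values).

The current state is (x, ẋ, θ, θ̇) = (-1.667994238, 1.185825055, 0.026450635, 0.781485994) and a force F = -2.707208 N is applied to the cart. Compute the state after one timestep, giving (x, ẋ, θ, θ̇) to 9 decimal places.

sinθ=0.026447551, cosθ=0.999650202
temp = (F + m·l·θ̇²·sinθ)/(M+m) = (-2.707208 + 0.000782326)/1.943006 = -1.392906493
θ̈ = (g·sinθ − cosθ·temp)/(l·(4/3 − m·cos²θ/(M+m))) = 1.361335142
ẍ = temp − m·l·θ̈·cosθ/(M+m) = -1.426829867
Euler: x'=-1.667994238+0.038092·1.185825055=-1.622823790, ẋ'=1.185825055+0.038092·-1.426829867=1.131474252
       θ'=0.026450635+0.038092·0.781485994=0.056218999, θ̇'=0.781485994+0.038092·1.361335142=0.833341972

(-1.622823790, 1.131474252, 0.056218999, 0.833341972)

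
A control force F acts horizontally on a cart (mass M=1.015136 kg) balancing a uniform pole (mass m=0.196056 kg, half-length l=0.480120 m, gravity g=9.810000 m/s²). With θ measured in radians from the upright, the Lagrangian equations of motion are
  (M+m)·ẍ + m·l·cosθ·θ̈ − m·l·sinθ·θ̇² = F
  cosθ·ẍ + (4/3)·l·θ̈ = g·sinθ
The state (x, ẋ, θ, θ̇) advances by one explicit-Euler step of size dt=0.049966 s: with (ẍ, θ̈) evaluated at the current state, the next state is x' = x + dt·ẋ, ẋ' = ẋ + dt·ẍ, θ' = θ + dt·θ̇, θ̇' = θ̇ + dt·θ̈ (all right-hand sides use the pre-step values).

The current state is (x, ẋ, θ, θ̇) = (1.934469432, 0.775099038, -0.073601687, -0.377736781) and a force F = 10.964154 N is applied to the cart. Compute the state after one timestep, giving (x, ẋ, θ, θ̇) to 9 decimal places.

(1.973198031, 1.294441554, -0.092475683, -1.243115705)

sinθ=-0.073535252, cosθ=0.997292618
temp = (F + m·l·θ̇²·sinθ)/(M+m) = (10.964154 + -0.000987652)/1.211192 = 9.051551156
θ̈ = (g·sinθ − cosθ·temp)/(l·(4/3 − m·cos²θ/(M+m))) = -17.319355641
ẍ = temp − m·l·θ̈·cosθ/(M+m) = 10.393918184
Euler: x'=1.934469432+0.049966·0.775099038=1.973198031, ẋ'=0.775099038+0.049966·10.393918184=1.294441554
       θ'=-0.073601687+0.049966·-0.377736781=-0.092475683, θ̇'=-0.377736781+0.049966·-17.319355641=-1.243115705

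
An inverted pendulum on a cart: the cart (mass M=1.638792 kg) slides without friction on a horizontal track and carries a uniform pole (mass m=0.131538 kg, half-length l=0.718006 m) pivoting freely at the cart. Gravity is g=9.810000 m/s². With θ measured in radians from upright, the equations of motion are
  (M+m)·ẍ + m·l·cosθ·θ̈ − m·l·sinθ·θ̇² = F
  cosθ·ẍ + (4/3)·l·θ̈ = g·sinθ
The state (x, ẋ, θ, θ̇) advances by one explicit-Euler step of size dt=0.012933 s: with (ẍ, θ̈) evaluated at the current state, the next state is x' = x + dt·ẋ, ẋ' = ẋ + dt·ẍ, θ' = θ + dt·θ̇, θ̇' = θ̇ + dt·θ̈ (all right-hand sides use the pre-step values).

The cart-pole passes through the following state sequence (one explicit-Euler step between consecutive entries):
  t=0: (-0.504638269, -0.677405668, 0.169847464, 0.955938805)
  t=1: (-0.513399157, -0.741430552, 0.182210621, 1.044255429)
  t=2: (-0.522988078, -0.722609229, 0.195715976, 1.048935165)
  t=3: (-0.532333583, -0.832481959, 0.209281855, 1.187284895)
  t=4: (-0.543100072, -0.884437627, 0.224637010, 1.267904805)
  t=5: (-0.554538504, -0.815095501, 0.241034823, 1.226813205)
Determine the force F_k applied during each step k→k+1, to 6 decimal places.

F_0 = -8.142952 N
F_1 = 2.591298 N
F_2 = -14.069075 N
F_3 = -6.563704 N
F_4 = 9.165519 N

step 0→1:
  ẍ = (ẋ'−ẋ)/dt = (-0.741430552−-0.677405668)/0.012933 = -4.950505
  θ̈ = (θ̇'−θ̇)/dt = (1.044255429−0.955938805)/0.012933 = 6.828781
  sinθ=0.169032, cosθ=0.985611
  F = (M+m)·ẍ + m·l·cosθ·θ̈ − m·l·sinθ·θ̇² = -8.764028 + 0.635664 − 0.014588 = -8.142952
step 1→2:
  ẍ = (ẋ'−ẋ)/dt = (-0.722609229−-0.741430552)/0.012933 = 1.455294
  θ̈ = (θ̇'−θ̇)/dt = (1.048935165−1.044255429)/0.012933 = 0.361845
  sinθ=0.181204, cosθ=0.983446
  F = (M+m)·ẍ + m·l·cosθ·θ̈ − m·l·sinθ·θ̇² = 2.576351 + 0.033609 − 0.018662 = 2.591298
step 2→3:
  ẍ = (ẋ'−ẋ)/dt = (-0.832481959−-0.722609229)/0.012933 = -8.495533
  θ̈ = (θ̇'−θ̇)/dt = (1.187284895−1.048935165)/0.012933 = 10.697420
  sinθ=0.194469, cosθ=0.980909
  F = (M+m)·ẍ + m·l·cosθ·θ̈ − m·l·sinθ·θ̇² = -15.039897 + 0.991030 − 0.020208 = -14.069075
step 3→4:
  ẍ = (ẋ'−ẋ)/dt = (-0.884437627−-0.832481959)/0.012933 = -4.017294
  θ̈ = (θ̇'−θ̇)/dt = (1.267904805−1.187284895)/0.012933 = 6.233659
  sinθ=0.207757, cosθ=0.978180
  F = (M+m)·ẍ + m·l·cosθ·θ̈ − m·l·sinθ·θ̇² = -7.111937 + 0.575892 − 0.027660 = -6.563704
step 4→5:
  ẍ = (ẋ'−ẋ)/dt = (-0.815095501−-0.884437627)/0.012933 = 5.361643
  θ̈ = (θ̇'−θ̇)/dt = (1.226813205−1.267904805)/0.012933 = -3.177267
  sinθ=0.222753, cosθ=0.974875
  F = (M+m)·ẍ + m·l·cosθ·θ̈ − m·l·sinθ·θ̇² = 9.491877 + -0.292538 − 0.033820 = 9.165519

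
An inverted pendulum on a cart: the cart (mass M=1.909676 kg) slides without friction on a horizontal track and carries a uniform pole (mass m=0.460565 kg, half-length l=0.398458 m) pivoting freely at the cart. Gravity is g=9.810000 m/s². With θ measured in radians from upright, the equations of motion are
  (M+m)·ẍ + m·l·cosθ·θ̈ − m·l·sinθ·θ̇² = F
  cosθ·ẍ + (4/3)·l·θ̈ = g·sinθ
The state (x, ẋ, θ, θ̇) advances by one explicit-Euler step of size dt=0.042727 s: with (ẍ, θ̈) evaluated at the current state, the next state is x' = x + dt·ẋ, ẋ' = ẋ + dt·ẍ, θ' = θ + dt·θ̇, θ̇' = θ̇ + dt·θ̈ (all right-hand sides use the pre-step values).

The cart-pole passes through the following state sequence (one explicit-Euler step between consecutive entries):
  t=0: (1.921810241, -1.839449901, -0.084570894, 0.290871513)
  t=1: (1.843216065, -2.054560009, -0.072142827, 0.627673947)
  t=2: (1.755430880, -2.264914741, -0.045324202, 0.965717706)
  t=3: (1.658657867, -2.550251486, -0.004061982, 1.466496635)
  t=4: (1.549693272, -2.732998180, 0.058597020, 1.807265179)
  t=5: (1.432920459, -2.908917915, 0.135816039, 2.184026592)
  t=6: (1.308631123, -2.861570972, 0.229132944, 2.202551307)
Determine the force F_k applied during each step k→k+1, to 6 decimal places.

step 0→1:
  ẍ = (ẋ'−ẋ)/dt = (-2.054560009−-1.839449901)/0.042727 = -5.034524
  θ̈ = (θ̇'−θ̇)/dt = (0.627673947−0.290871513)/0.042727 = 7.882660
  sinθ=-0.084470, cosθ=0.996426
  F = (M+m)·ẍ + m·l·cosθ·θ̈ − m·l·sinθ·θ̇² = -11.933035 + 1.441423 − -0.001312 = -10.490301
step 1→2:
  ẍ = (ẋ'−ẋ)/dt = (-2.264914741−-2.054560009)/0.042727 = -4.923227
  θ̈ = (θ̇'−θ̇)/dt = (0.965717706−0.627673947)/0.042727 = 7.911713
  sinθ=-0.072080, cosθ=0.997399
  F = (M+m)·ẍ + m·l·cosθ·θ̈ − m·l·sinθ·θ̇² = -11.669235 + 1.448148 − -0.005211 = -10.215876
step 2→3:
  ẍ = (ẋ'−ẋ)/dt = (-2.550251486−-2.264914741)/0.042727 = -6.678137
  θ̈ = (θ̇'−θ̇)/dt = (1.466496635−0.965717706)/0.042727 = 11.720433
  sinθ=-0.045309, cosθ=0.998973
  F = (M+m)·ẍ + m·l·cosθ·θ̈ − m·l·sinθ·θ̇² = -15.828793 + 2.148676 − -0.007755 = -13.672363
step 3→4:
  ẍ = (ẋ'−ẋ)/dt = (-2.732998180−-2.550251486)/0.042727 = -4.277078
  θ̈ = (θ̇'−θ̇)/dt = (1.807265179−1.466496635)/0.042727 = 7.975485
  sinθ=-0.004062, cosθ=0.999992
  F = (M+m)·ẍ + m·l·cosθ·θ̈ − m·l·sinθ·θ̇² = -10.137705 + 1.463615 − -0.001603 = -8.672486
step 4→5:
  ẍ = (ẋ'−ẋ)/dt = (-2.908917915−-2.732998180)/0.042727 = -4.117297
  θ̈ = (θ̇'−θ̇)/dt = (2.184026592−1.807265179)/0.042727 = 8.817877
  sinθ=0.058563, cosθ=0.998284
  F = (M+m)·ẍ + m·l·cosθ·θ̈ − m·l·sinθ·θ̇² = -9.758985 + 1.615442 − 0.035103 = -8.178646
step 5→6:
  ẍ = (ẋ'−ẋ)/dt = (-2.861570972−-2.908917915)/0.042727 = 1.108127
  θ̈ = (θ̇'−θ̇)/dt = (2.202551307−2.184026592)/0.042727 = 0.433560
  sinθ=0.135399, cosθ=0.990791
  F = (M+m)·ẍ + m·l·cosθ·θ̈ − m·l·sinθ·θ̇² = 2.626528 + 0.078832 − 0.118523 = 2.586837

F_0 = -10.490301 N
F_1 = -10.215876 N
F_2 = -13.672363 N
F_3 = -8.672486 N
F_4 = -8.178646 N
F_5 = 2.586837 N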